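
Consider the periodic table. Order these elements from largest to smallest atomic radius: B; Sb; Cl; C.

Sb, Cl, B, C

B is in period 2, group 13; C is in period 2, group 14; Cl is in period 3, group 17; Sb is in period 5, group 15.
Radius decreases left→right (rising Z_eff, same n) and increases top→bottom (higher n).
Neither a single period nor a single group — weigh both effects.
B > C: both are in period 2; the period trend gives B the larger value.
Cl > B: the two effects oppose for this pair; the down-group effect wins (99 vs 85 pm).
Sb > Cl: both effects reinforce here, so Sb is clearly the larger of the two.
Tabulated atomic radius (pm): B 85, C 75, Cl 99, Sb 140.
So from largest to smallest: Sb > Cl > B > C.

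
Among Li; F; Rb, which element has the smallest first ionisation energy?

Rb

Li is in period 2, group 1; F is in period 2, group 17; Rb is in period 5, group 1.
Removing the outermost electron gets harder across a period and easier down a group.
Here both period and group differ, so the two effects have to be weighed against each other.
Li > Rb: Li sits above Rb in group 1, so the down-group effect alone puts Li higher.
F > Li: F lies to the right of Li in period 2, so the across-period effect alone puts F higher.
Tabulated first ionization energy (kJ/mol): Li 520, F 1681, Rb 403.
The smallest first ionisation energy among these belongs to Rb.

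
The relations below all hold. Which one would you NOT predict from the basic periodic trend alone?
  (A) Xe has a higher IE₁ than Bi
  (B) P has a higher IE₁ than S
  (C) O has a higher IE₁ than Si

(B)

The general trend: IE₁ increases across a period and decreases down a group.
(A) Xe (period 5, group 18) vs Bi (period 6, group 15): the stated order agrees with the simple trend.
(B) P (period 3, group 15) vs S (period 3, group 16): the stated order contradicts the simple trend.
(C) O (period 2, group 16) vs Si (period 3, group 14): the stated order agrees with the simple trend.
The exception is (B): S (3p⁴) ionizes more easily than half-filled P (3p³) because the paired 3p electron in S is pushed out by e⁻–e⁻ repulsion.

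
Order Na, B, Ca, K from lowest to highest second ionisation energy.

Ca < B < K < Na

Consider each +1 ion: Na⁺ is the bare [Ne] core; B⁺ still has 2 valence electrons; Ca⁺ still has 1 valence electron; K⁺ is the bare [Ar] core.
Breaking into a closed-shell core is much more expensive than removing a leftover valence electron — K and Na have the largest IE_2 here.
Valence configurations: B⁺ [He]2s², Ca⁺ [Ar]4s¹.
The numbers (kJ/mol): Na 4562, B 2427, Ca 1145, K 3052.
So the second ionization energies run Ca < B < K < Na.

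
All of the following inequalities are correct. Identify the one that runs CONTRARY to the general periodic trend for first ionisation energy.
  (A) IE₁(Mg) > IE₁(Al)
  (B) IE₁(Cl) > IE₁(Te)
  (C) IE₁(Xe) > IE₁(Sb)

The general trend: first ionisation energy increases across a period and decreases down a group.
(A) Mg (period 3, group 2) vs Al (period 3, group 13): the stated order contradicts the simple trend.
(B) Cl (period 3, group 17) vs Te (period 5, group 16): the stated order agrees with the simple trend.
(C) Xe (period 5, group 18) vs Sb (period 5, group 15): the stated order agrees with the simple trend.
The exception is (A): Al's single 3p electron is easier to remove than one from Mg's filled 3s².

(A)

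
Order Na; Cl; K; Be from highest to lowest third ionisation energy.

Be, Na, K, Cl

The third ionization energy removes an electron from the +2 ion. For each element: Na²⁺ is already 1 electron into the core; Cl²⁺ still has 5 valence electrons; K²⁺ is already 1 electron into the core; Be²⁺ is the bare [He] core.
Core electrons are held far more tightly than valence electrons, so K, Na and Be top the IE_3 order.
The numbers (kJ/mol): Na 6910, Cl 3822, K 4420, Be 14849.
Putting it together, IE_3: Cl < K < Na < Be.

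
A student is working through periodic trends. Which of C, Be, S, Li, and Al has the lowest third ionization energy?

Consider each +2 ion: C²⁺ still has 2 valence electrons; Be²⁺ is the bare [He] core; S²⁺ still has 4 valence electrons; Li²⁺ is already 1 electron into the core; Al²⁺ still has 1 valence electron.
Pulling an electron out of a noble-gas core costs far more than removing a remaining valence electron, so Li and Be sit at the high end of IE_3.
Valence configurations: C²⁺ [He]2s², S²⁺ [Ne]3s²3p², Al²⁺ [Ne]3s¹.
Tabulated IE_3 (kJ/mol): C 4620, Be 14849, S 3357, Li 11815, Al 2745.
Hence IE_3: Al < S < C < Li < Be.

Al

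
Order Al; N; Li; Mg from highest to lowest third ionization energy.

Li > Mg > N > Al

IE_3 is the cost of taking one more electron from the +2 cation: Al²⁺ still has 1 valence electron; N²⁺ still has 3 valence electrons; Li²⁺ is already 1 electron into the core; Mg²⁺ is the bare [Ne] core.
Pulling an electron out of a noble-gas core costs far more than removing a remaining valence electron, so Mg and Li sit at the high end of IE_3.
Valence configurations: Al²⁺ [Ne]3s¹, N²⁺ [He]2s²2p¹.
Tabulated IE_3 (kJ/mol): Al 2745, N 4578, Li 11815, Mg 7733.
Overall IE_3 order: Al < N < Mg < Li.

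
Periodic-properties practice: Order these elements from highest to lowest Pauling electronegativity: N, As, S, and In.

N > S > As > In

Electronegativity increases across a period and decreases down a group, tracking effective nuclear charge and atomic size.
These span different periods and groups, so the two trends combine.
As > In: relative to In, both the across-period and down-group shifts push As's electronegativity up.
S > As: relative to As, both the across-period and down-group shifts push S's electronegativity up.
N > S: period and group pull opposite ways; the down-group shift dominates (3.04 vs 2.58).
For reference (Pauling): N 3.04, S 2.58, As 2.18, In 1.78.
So from highest to lowest: N > S > As > In.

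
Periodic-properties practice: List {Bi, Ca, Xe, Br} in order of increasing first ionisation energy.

Ca < Bi < Br < Xe

Removing the outermost electron gets harder across a period and easier down a group.
Here both period and group differ, so the two effects have to be weighed against each other.
Bi > Ca: period and group pull opposite ways; the across-period shift dominates (703 vs 590 kJ/mol).
Br > Bi: both effects reinforce here, so Br is clearly the higher of the two.
Xe > Br: period and group pull opposite ways; the across-period shift dominates (1170 vs 1140 kJ/mol).
For reference (kJ/mol): Ca 590, Br 1140, Xe 1170, Bi 703.
So from lowest to highest: Ca < Bi < Br < Xe.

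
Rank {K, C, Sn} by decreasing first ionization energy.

C is in period 2, group 14; K is in period 4, group 1; Sn is in period 5, group 14.
First ionization energy rises across a period (greater Z_eff holds electrons more tightly) and falls down a group (valence electrons are farther from the nucleus).
Neither a single period nor a single group — weigh both effects.
Sn > K: the two effects oppose for this pair; the across-period effect wins (709 vs 419 kJ/mol).
C > Sn: they share group 14; the group trend gives C the larger value.
Tabulated first ionization energy (kJ/mol): C 1086, K 419, Sn 709.
So from highest to lowest: C > Sn > K.

C > Sn > K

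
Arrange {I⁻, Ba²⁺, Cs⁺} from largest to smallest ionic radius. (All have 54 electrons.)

I⁻, Cs⁺, Ba²⁺

All of these have 54 electrons, so size is governed by nuclear charge alone: the more protons, the stronger the pull on the same electron cloud, and the smaller the ion.
Nuclear charges: Ba²⁺ (Z=56), Cs⁺ (Z=55), I⁻ (Z=53).
Largest to smallest: I⁻ > Cs⁺ > Ba²⁺.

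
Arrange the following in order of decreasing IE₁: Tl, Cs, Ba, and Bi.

Cs is in period 6, group 1; Ba is in period 6, group 2; Tl is in period 6, group 13; Bi is in period 6, group 15.
Removing the outermost electron gets harder across a period and easier down a group.
All lie in period 6, so first ionization energy increases left to right.
So from highest to lowest: Bi > Tl > Ba > Cs.

Bi > Tl > Ba > Cs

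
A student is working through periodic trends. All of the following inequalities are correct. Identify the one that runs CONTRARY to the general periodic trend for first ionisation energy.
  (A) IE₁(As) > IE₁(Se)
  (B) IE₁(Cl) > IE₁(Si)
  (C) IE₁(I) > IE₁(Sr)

The general trend: first ionisation energy increases across a period and decreases down a group.
(A) As (period 4, group 15) vs Se (period 4, group 16): the stated order contradicts the simple trend.
(B) Cl (period 3, group 17) vs Si (period 3, group 14): the stated order agrees with the simple trend.
(C) I (period 5, group 17) vs Sr (period 5, group 2): the stated order agrees with the simple trend.
The exception is (A): Se (4p⁴) ionizes more easily than half-filled As (4p³).

(A)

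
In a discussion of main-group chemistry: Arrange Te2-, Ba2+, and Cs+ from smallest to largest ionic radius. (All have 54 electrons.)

All of these have 54 electrons, so size is governed by nuclear charge alone: the more protons, the stronger the pull on the same electron cloud, and the smaller the ion.
Nuclear charges: Ba2+ (Z=56), Cs+ (Z=55), Te2- (Z=52).
Smallest to largest: Ba2+ < Cs+ < Te2-.

Ba2+, Cs+, Te2-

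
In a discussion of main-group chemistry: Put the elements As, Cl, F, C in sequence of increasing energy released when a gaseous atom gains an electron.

C is in period 2, group 14; F is in period 2, group 17; Cl is in period 3, group 17; As is in period 4, group 15.
EA tends to increase across a period and decrease down a group, though the pattern is less regular than for IE or radius.
These span different periods and groups, so the two trends combine.
C > As: the two effects oppose for this pair; the down-group effect wins (122 vs 78 kJ/mol).
F > C: F lies to the right of C in period 2, so the across-period effect alone puts F higher.
Cl > F: this pair runs against the simple trend — see the exception note.
Note the exception: Cl has a higher electron affinity than F, contrary to the simple trend — F's small 2p subshell makes the incoming electron feel strong e⁻–e⁻ repulsion, so Cl actually releases more energy on gaining an electron.
Tabulated electron affinity (kJ/mol): C 122, F 328, Cl 349, As 78.
So from lowest to highest: As < C < F < Cl.

As < C < F < Cl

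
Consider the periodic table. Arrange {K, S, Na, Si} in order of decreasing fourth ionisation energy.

Consider each +3 ion: K³⁺ is already 2 electrons into the core; S³⁺ still has 3 valence electrons; Na³⁺ is already 2 electrons into the core; Si³⁺ still has 1 valence electron.
Breaking into a closed-shell core is much more expensive than removing a leftover valence electron — K and Na have the largest IE_4 here.
Valence configurations: S³⁺ [Ne]3s²3p¹, Si³⁺ [Ne]3s¹.
Approximate IE_4 values (kJ/mol): K 5877, S 4556, Na 9543, Si 4356.
Putting it together, IE_4: Si < S < K < Na.

Na > K > S > Si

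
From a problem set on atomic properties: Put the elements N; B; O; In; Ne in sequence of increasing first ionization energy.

B is in period 2, group 13; N is in period 2, group 15; O is in period 2, group 16; Ne is in period 2, group 18; In is in period 5, group 13.
Removing the outermost electron gets harder across a period and easier down a group.
These span different periods and groups, so the two trends combine.
B > In: they share group 13; the group trend gives B the larger value.
O > B: both are in period 2; the period trend gives O the larger value.
N > O: this pair runs against the simple trend — see the exception note.
Ne > N: Ne lies to the right of N in period 2, so the across-period effect alone puts Ne higher.
Note the exception: N has a higher first ionization energy than O, contrary to the simple trend — pairing an electron in O's 2p⁴ costs repulsion energy, so O ionizes more easily than half-filled N (2p³).
Approximate values (kJ/mol): B 801, N 1402, O 1314, Ne 2081, In 558.
So from lowest to highest: In < B < O < N < Ne.

In < B < O < N < Ne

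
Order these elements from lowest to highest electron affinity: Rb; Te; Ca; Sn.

Ca < Rb < Sn < Te

Atoms with high Z_eff and room in the valence shell (especially the halogens) have the most exothermic electron affinities.
These span different periods and groups, so the two trends combine.
Rb > Ca: this pair runs against the simple trend — see the exception note.
Sn > Rb: Sn lies to the right of Rb in period 5, so the across-period effect alone puts Sn higher.
Te > Sn: Te lies to the right of Sn in period 5, so the across-period effect alone puts Te higher.
Note the exception: Rb has a higher electron affinity than Ca, contrary to the simple trend — adding an electron to Ca (ns²) has to open a new, higher-energy np subshell, which is unfavourable.
Tabulated electron affinity (kJ/mol): Ca 2, Rb 47, Sn 107, Te 190.
So from lowest to highest: Ca < Rb < Sn < Te.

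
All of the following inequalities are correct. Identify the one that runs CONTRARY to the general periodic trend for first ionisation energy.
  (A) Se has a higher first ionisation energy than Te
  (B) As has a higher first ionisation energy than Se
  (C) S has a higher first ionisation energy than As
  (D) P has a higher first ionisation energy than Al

(B)

The general trend: first ionisation energy increases across a period and decreases down a group.
(A) Se (period 4, group 16) vs Te (period 5, group 16): the stated order agrees with the simple trend.
(B) As (period 4, group 15) vs Se (period 4, group 16): the stated order contradicts the simple trend.
(C) S (period 3, group 16) vs As (period 4, group 15): the stated order agrees with the simple trend.
(D) P (period 3, group 15) vs Al (period 3, group 13): the stated order agrees with the simple trend.
The exception is (B): Se (4p⁴) ionizes more easily than half-filled As (4p³).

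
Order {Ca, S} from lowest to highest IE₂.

Ca < S

IE_2 is the cost of taking one more electron from the +1 cation: Ca⁺ still has 1 valence electron; S⁺ still has 5 valence electrons.
All are still removing valence electrons, so compare the +1 ions as you would atoms: IE_2 generally rises across a period (higher Z_eff) and falls down a group (larger shell), subject to the usual subshell exceptions.
Valence configurations: Ca⁺ [Ar]4s¹, S⁺ [Ne]3s²3p³.
Approximate IE_2 values (kJ/mol): Ca 1145, S 2252.
Putting it together, IE_2: Ca < S.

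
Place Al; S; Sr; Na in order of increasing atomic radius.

S < Al < Na < Sr

Na is in period 3, group 1; Al is in period 3, group 13; S is in period 3, group 16; Sr is in period 5, group 2.
Radius decreases left→right (rising Z_eff, same n) and increases top→bottom (higher n).
These span different periods and groups, so the two trends combine.
Al > S: Al lies to the left of S in period 3, so the across-period effect alone puts Al larger.
Na > Al: both are in period 3; the period trend gives Na the larger value.
Sr > Na: period and group pull opposite ways; the down-group shift dominates (185 vs 155 pm).
Tabulated atomic radius (pm): Na 155, Al 126, S 103, Sr 185.
So from smallest to largest: S < Al < Na < Sr.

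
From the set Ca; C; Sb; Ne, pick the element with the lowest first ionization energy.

C is in period 2, group 14; Ne is in period 2, group 18; Ca is in period 4, group 2; Sb is in period 5, group 15.
Removing the outermost electron gets harder across a period and easier down a group.
Here both period and group differ, so the two effects have to be weighed against each other.
Sb > Ca: period and group pull opposite ways; the across-period shift dominates (831 vs 590 kJ/mol).
C > Sb: period and group pull opposite ways; the down-group shift dominates (1086 vs 831 kJ/mol).
Ne > C: Ne lies to the right of C in period 2, so the across-period effect alone puts Ne higher.
For reference (kJ/mol): C 1086, Ne 2081, Ca 590, Sb 831.
The lowest first ionization energy among these belongs to Ca.

Ca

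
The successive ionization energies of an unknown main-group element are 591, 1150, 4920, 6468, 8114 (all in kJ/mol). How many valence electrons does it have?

2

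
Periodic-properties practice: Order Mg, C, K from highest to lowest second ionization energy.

K, C, Mg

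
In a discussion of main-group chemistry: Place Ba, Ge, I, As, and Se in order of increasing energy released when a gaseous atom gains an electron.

Ge is in period 4, group 14; As is in period 4, group 15; Se is in period 4, group 16; I is in period 5, group 17; Ba is in period 6, group 2.
Adding an electron releases more energy for atoms nearer the top right (short of the noble gases).
Here both period and group differ, so the two effects have to be weighed against each other.
As > Ba: relative to Ba, both the across-period and down-group shifts push As's electron affinity up.
Ge > As: this pair runs against the simple trend — see the exception note.
Se > Ge: Se lies to the right of Ge in period 4, so the across-period effect alone puts Se higher.
I > Se: the two effects oppose for this pair; the across-period effect wins (295 vs 195 kJ/mol).
Note the exception: Ge has a higher electron affinity than As, contrary to the simple trend — adding an electron to As's half-filled 4p³ is unfavourable, so Ge (4p²) has the more exothermic EA.
Tabulated electron affinity (kJ/mol): Ge 119, As 78, Se 195, I 295, Ba 14.
So from lowest to highest: Ba < As < Ge < Se < I.

Ba < As < Ge < Se < I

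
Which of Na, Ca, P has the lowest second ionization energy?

The second ionization energy removes an electron from the +1 ion. For each element: Na⁺ is the bare [Ne] core; Ca⁺ still has 1 valence electron; P⁺ still has 4 valence electrons.
Breaking into a closed-shell core is much more expensive than removing a leftover valence electron — Na has the largest IE_2 here.
Valence configurations: Ca⁺ [Ar]4s¹, P⁺ [Ne]3s²3p².
The numbers (kJ/mol): Na 4562, Ca 1145, P 1907.
So the second ionization energies run Ca < P < Na.

Ca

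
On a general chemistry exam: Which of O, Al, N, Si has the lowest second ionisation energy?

Si

Consider each +1 ion: O⁺ still has 5 valence electrons; Al⁺ still has 2 valence electrons; N⁺ still has 4 valence electrons; Si⁺ still has 3 valence electrons.
All are still removing valence electrons, so compare the +1 ions as you would atoms: IE_2 generally rises across a period (higher Z_eff) and falls down a group (larger shell), subject to the usual subshell exceptions.
Valence configurations: O⁺ [He]2s²2p³, Al⁺ [Ne]3s², N⁺ [He]2s²2p², Si⁺ [Ne]3s²3p¹.
Si⁺ loses a lone 3p electron whereas Al⁺ must break into a filled 3s² pair, so IE_2(Al) > IE_2(Si) even though Si has the higher nuclear charge.
Tabulated IE_2 (kJ/mol): O 3388, Al 1817, N 2856, Si 1577.
Hence IE_2: Si < Al < N < O.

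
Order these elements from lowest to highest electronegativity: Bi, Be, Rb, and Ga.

Be is in period 2, group 2; Ga is in period 4, group 13; Rb is in period 5, group 1; Bi is in period 6, group 15.
Electronegativity increases across a period and decreases down a group, tracking effective nuclear charge and atomic size.
Neither a single period nor a single group — weigh both effects.
Be > Rb: both effects reinforce here, so Be is clearly the higher of the two.
Ga > Be: period and group pull opposite ways; the across-period shift dominates (1.81 vs 1.57).
Bi > Ga: the two effects oppose for this pair; the across-period effect wins (2.02 vs 1.81).
Tabulated electronegativity (Pauling): Be 1.57, Ga 1.81, Rb 0.82, Bi 2.02.
So from lowest to highest: Rb < Be < Ga < Bi.

Rb < Be < Ga < Bi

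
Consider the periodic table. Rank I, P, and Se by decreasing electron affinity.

P is in period 3, group 15; Se is in period 4, group 16; I is in period 5, group 17.
Electron affinity generally becomes more exothermic across a period toward the halogens and less exothermic down a group.
These sit on a diagonal, where the across-period and down-group effects partly cancel.
Se > P: the two effects oppose for this pair; the across-period effect wins (195 vs 72 kJ/mol).
I > Se: the two effects oppose for this pair; the across-period effect wins (295 vs 195 kJ/mol).
For reference (kJ/mol): P 72, Se 195, I 295.
So from highest to lowest: I > Se > P.

I > Se > P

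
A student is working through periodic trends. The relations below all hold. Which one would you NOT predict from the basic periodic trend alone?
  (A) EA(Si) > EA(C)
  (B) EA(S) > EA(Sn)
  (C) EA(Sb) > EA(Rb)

(A)

The general trend: electron affinity increases across a period and decreases down a group.
(A) Si (period 3, group 14) vs C (period 2, group 14): the stated order contradicts the simple trend.
(B) S (period 3, group 16) vs Sn (period 5, group 14): the stated order agrees with the simple trend.
(C) Sb (period 5, group 15) vs Rb (period 5, group 1): the stated order agrees with the simple trend.
The exception is (A): Si's larger, more diffuse 3p orbitals accept an added electron slightly more readily than C's compact 2p.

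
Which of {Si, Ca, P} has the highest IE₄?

Ca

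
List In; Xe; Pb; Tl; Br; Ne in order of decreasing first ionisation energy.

Ne is in period 2, group 18; Br is in period 4, group 17; In is in period 5, group 13; Xe is in period 5, group 18; Tl is in period 6, group 13; Pb is in period 6, group 14.
Removing the outermost electron gets harder across a period and easier down a group.
Neither a single period nor a single group — weigh both effects.
Tl > In: this pair runs against the simple trend — see the exception note.
Pb > Tl: Pb lies to the right of Tl in period 6, so the across-period effect alone puts Pb higher.
Br > Pb: both effects reinforce here, so Br is clearly the higher of the two.
Xe > Br: period and group pull opposite ways; the across-period shift dominates (1170 vs 1140 kJ/mol).
Ne > Xe: Ne sits above Xe in group 18, so the down-group effect alone puts Ne higher.
Note the exception: Tl has a higher first ionization energy than In, contrary to the simple trend — relativistic 6s stabilisation and poor 4f/5d shielding distort the trend for the heavy p-block elements.
Tabulated first ionization energy (kJ/mol): Ne 2081, Br 1140, In 558, Xe 1170, Tl 589, Pb 716.
So from highest to lowest: Ne > Xe > Br > Pb > Tl > In.

Ne, Xe, Br, Pb, Tl, In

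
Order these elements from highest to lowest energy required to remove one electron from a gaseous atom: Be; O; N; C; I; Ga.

N > O > C > I > Be > Ga

IE₁ increases left→right with effective nuclear charge and decreases top→bottom as the valence shell moves farther out.
These span different periods and groups, so the two trends combine.
Be > Ga: the two effects oppose for this pair; the down-group effect wins (900 vs 579 kJ/mol).
I > Be: period and group pull opposite ways; the across-period shift dominates (1008 vs 900 kJ/mol).
C > I: period and group pull opposite ways; the down-group shift dominates (1086 vs 1008 kJ/mol).
O > C: O lies to the right of C in period 2, so the across-period effect alone puts O higher.
N > O: this pair runs against the simple trend — see the exception note.
Note the exception: N has a higher first ionization energy than O, contrary to the simple trend — pairing an electron in O's 2p⁴ costs repulsion energy, so O ionizes more easily than half-filled N (2p³).
Approximate values (kJ/mol): Be 900, C 1086, N 1402, O 1314, Ga 579, I 1008.
So from highest to lowest: N > O > C > I > Be > Ga.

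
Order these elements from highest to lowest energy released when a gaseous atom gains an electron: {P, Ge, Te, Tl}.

P is in period 3, group 15; Ge is in period 4, group 14; Te is in period 5, group 16; Tl is in period 6, group 13.
Adding an electron releases more energy for atoms nearer the top right (short of the noble gases).
Neither a single period nor a single group — weigh both effects.
P > Tl: both effects reinforce here, so P is clearly the higher of the two.
Ge > P: this pair runs against the simple trend — see the exception note.
Te > Ge: the two effects oppose for this pair; the across-period effect wins (190 vs 119 kJ/mol).
Note the exception: Ge has a higher electron affinity than P, contrary to the simple trend — adding an electron to P's half-filled np³ subshell costs electron-pairing energy.
For reference (kJ/mol): P 72, Ge 119, Te 190, Tl 19.
So from highest to lowest: Te > Ge > P > Tl.

Te, Ge, P, Tl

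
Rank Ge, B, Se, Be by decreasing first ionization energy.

Se > Be > B > Ge

First ionization energy rises across a period (greater Z_eff holds electrons more tightly) and falls down a group (valence electrons are farther from the nucleus).
These span different periods and groups, so the two trends combine.
B > Ge: period and group pull opposite ways; the down-group shift dominates (801 vs 762 kJ/mol).
Be > B: this pair runs against the simple trend — see the exception note.
Se > Be: the two effects oppose for this pair; the across-period effect wins (941 vs 900 kJ/mol).
Note the exception: Be has a higher first ionization energy than B, contrary to the simple trend — removing B's lone 2p electron is easier than breaking Be's filled 2s².
Approximate values (kJ/mol): Be 900, B 801, Ge 762, Se 941.
So from highest to lowest: Se > Be > B > Ge.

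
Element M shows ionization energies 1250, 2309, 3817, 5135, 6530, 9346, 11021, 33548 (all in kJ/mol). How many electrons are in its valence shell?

Look for the largest jump between consecutive ionization energies: IE8/IE7 ≈ 3.0, far larger than any earlier ratio.
That jump marks the point where a core electron is being removed. So the atom has 7 valence electrons.

7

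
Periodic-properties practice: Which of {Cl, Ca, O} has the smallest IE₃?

Cl

IE_3 is the cost of taking one more electron from the +2 cation: Cl²⁺ still has 5 valence electrons; Ca²⁺ is the bare [Ar] core; O²⁺ still has 4 valence electrons.
Usually core removal costs more than valence removal, but here the competition is close: a tightly held n=2 valence electron can cost more to remove than an n=3 core electron, so the actual values have to decide it.
Valence configurations: Cl²⁺ [Ne]3s²3p³, O²⁺ [He]2s²2p².
Tabulated IE_3 (kJ/mol): Cl 3822, Ca 4912, O 5300.
Overall IE_3 order: Cl < Ca < O.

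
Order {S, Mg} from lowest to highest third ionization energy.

S < Mg

After 2 electrons have been removed, what remains? S²⁺ still has 4 valence electrons; Mg²⁺ is the bare [Ne] core.
Breaking into a closed-shell core is much more expensive than removing a leftover valence electron — Mg has the largest IE_3 here.
Approximate IE_3 values (kJ/mol): S 3357, Mg 7733.
Overall IE_3 order: S < Mg.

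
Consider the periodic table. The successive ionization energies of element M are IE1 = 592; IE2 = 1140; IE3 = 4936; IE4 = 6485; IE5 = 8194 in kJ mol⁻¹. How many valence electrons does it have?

Look for the largest jump between consecutive ionization energies: IE3/IE2 ≈ 4.3, far larger than any earlier ratio.
That jump marks the point where a core electron is being removed. So the atom has 2 valence electrons.

2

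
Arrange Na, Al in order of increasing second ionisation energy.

Al, Na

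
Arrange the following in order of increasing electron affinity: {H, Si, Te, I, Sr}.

H is in period 1, group 1; Si is in period 3, group 14; Sr is in period 5, group 2; Te is in period 5, group 16; I is in period 5, group 17.
Atoms with high Z_eff and room in the valence shell (especially the halogens) have the most exothermic electron affinities.
These span different periods and groups, so the two trends combine.
H > Sr: the two effects oppose for this pair; the down-group effect wins (73 vs 5 kJ/mol).
Si > H: period and group pull opposite ways; the across-period shift dominates (134 vs 73 kJ/mol).
Te > Si: period and group pull opposite ways; the across-period shift dominates (190 vs 134 kJ/mol).
I > Te: both are in period 5; the period trend gives I the larger value.
Tabulated electron affinity (kJ/mol): H 73, Si 134, Sr 5, Te 190, I 295.
So from lowest to highest: Sr < H < Si < Te < I.

Sr, H, Si, Te, I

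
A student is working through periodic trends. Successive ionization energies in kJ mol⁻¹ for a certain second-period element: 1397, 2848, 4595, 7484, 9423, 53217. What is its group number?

Look for the largest jump between consecutive ionization energies: IE6/IE5 ≈ 5.6, far larger than any earlier ratio.
That jump marks the point where a core electron is being removed. So the atom has 5 valence electrons.
A main-group element with 5 valence electrons is in group 15.

Group 15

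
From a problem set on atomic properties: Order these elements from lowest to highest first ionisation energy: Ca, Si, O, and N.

N is in period 2, group 15; O is in period 2, group 16; Si is in period 3, group 14; Ca is in period 4, group 2.
Across a period the outer electron is held more tightly (higher IE₁); down a group it sits in a higher shell, more shielded, and comes off more easily.
Here both period and group differ, so the two effects have to be weighed against each other.
Si > Ca: both effects reinforce here, so Si is clearly the higher of the two.
O > Si: relative to Si, both the across-period and down-group shifts push O's first ionization energy up.
N > O: this pair runs against the simple trend — see the exception note.
Note the exception: N has a higher first ionization energy than O, contrary to the simple trend — pairing an electron in O's 2p⁴ costs repulsion energy, so O ionizes more easily than half-filled N (2p³).
Approximate values (kJ/mol): N 1402, O 1314, Si 786, Ca 590.
So from lowest to highest: Ca < Si < O < N.

Ca, Si, O, N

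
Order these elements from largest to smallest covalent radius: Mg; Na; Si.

Moving right in a period, electrons are added to the same shell under a stronger nuclear pull, so atoms get smaller; moving down, a new shell is opened and atoms get larger.
All lie in period 3, so atomic radius increases right to left.
So from largest to smallest: Na > Mg > Si.

Na > Mg > Si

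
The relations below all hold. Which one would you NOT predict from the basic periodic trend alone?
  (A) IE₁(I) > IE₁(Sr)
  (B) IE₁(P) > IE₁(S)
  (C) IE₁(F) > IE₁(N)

(B)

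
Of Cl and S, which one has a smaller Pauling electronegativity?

S

S is in period 3, group 16; Cl is in period 3, group 17.
Smaller atoms with higher effective nuclear charge are more electronegative.
All lie in period 3, so electronegativity increases left to right.
So S has the smaller Pauling electronegativity (S < Cl).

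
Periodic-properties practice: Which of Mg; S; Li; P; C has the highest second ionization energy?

Li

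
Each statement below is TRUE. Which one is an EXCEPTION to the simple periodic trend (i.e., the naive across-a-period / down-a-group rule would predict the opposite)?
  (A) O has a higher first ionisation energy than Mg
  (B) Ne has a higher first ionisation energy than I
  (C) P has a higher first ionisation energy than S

(C)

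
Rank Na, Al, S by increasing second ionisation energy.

Al < S < Na

IE_2 is the cost of taking one more electron from the +1 cation: Na⁺ is the bare [Ne] core; Al⁺ still has 2 valence electrons; S⁺ still has 5 valence electrons.
Core electrons are held far more tightly than valence electrons, so Na tops the IE_2 order.
Valence configurations: Al⁺ [Ne]3s², S⁺ [Ne]3s²3p³.
The numbers (kJ/mol): Na 4562, Al 1817, S 2252.
Hence IE_2: Al < S < Na.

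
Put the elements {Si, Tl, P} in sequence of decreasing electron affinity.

Si is in period 3, group 14; P is in period 3, group 15; Tl is in period 6, group 13.
EA tends to increase across a period and decrease down a group, though the pattern is less regular than for IE or radius.
These span different periods and groups, so the two trends combine.
P > Tl: relative to Tl, both the across-period and down-group shifts push P's electron affinity up.
Si > P: this pair runs against the simple trend — see the exception note.
Note the exception: Si has a higher electron affinity than P, contrary to the simple trend — adding an electron to P's half-filled 3p³ is unfavourable, so Si (3p²) has the more exothermic EA.
For reference (kJ/mol): Si 134, P 72, Tl 19.
So from highest to lowest: Si > P > Tl.

Si > P > Tl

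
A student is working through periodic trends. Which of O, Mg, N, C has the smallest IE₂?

Mg

After 1 electron has been removed, what remains? O⁺ still has 5 valence electrons; Mg⁺ still has 1 valence electron; N⁺ still has 4 valence electrons; C⁺ still has 3 valence electrons.
All are still removing valence electrons, so compare the +1 ions as you would atoms: IE_2 generally rises across a period (higher Z_eff) and falls down a group (larger shell), subject to the usual subshell exceptions.
Valence configurations: O⁺ [He]2s²2p³, Mg⁺ [Ne]3s¹, N⁺ [He]2s²2p², C⁺ [He]2s²2p¹.
Tabulated IE_2 (kJ/mol): O 3388, Mg 1451, N 2856, C 2353.
Hence IE_2: Mg < C < N < O.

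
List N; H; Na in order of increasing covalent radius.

Radius decreases left→right (rising Z_eff, same n) and increases top→bottom (higher n).
These span different periods and groups, so the two trends combine.
N > H: the two effects oppose for this pair; the down-group effect wins (71 vs 32 pm).
Na > N: both effects reinforce here, so Na is clearly the larger of the two.
For reference (pm): H 32, N 71, Na 155.
So from smallest to largest: H < N < Na.

H < N < Na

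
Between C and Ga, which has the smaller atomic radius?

C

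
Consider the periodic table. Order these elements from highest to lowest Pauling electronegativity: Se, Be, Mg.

Se > Be > Mg

EN rises left→right (higher Z_eff, smaller atoms) and falls top→bottom (larger, more shielded atoms).
Here both period and group differ, so the two effects have to be weighed against each other.
Be > Mg: they share group 2; the group trend gives Be the larger value.
Se > Be: period and group pull opposite ways; the across-period shift dominates (2.55 vs 1.57).
Approximate values (Pauling): Be 1.57, Mg 1.31, Se 2.55.
So from highest to lowest: Se > Be > Mg.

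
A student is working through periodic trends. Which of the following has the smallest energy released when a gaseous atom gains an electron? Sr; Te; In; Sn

Sr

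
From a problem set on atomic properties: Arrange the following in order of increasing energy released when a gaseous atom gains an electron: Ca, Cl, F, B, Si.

B is in period 2, group 13; F is in period 2, group 17; Si is in period 3, group 14; Cl is in period 3, group 17; Ca is in period 4, group 2.
EA tends to increase across a period and decrease down a group, though the pattern is less regular than for IE or radius.
Neither a single period nor a single group — weigh both effects.
B > Ca: relative to Ca, both the across-period and down-group shifts push B's electron affinity up.
Si > B: period and group pull opposite ways; the across-period shift dominates (134 vs 27 kJ/mol).
F > Si: both effects reinforce here, so F is clearly the higher of the two.
Cl > F: this pair runs against the simple trend — see the exception note.
Note the exception: Cl has a higher electron affinity than F, contrary to the simple trend — F's small 2p subshell makes the incoming electron feel strong e⁻–e⁻ repulsion, so Cl actually releases more energy on gaining an electron.
Approximate values (kJ/mol): B 27, F 328, Si 134, Cl 349, Ca 2.
So from lowest to highest: Ca < B < Si < F < Cl.

Ca, B, Si, F, Cl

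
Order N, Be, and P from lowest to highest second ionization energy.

Be, P, N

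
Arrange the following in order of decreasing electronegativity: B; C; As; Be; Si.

C > As > B > Si > Be

EN rises left→right (higher Z_eff, smaller atoms) and falls top→bottom (larger, more shielded atoms).
These span different periods and groups, so the two trends combine.
Si > Be: period and group pull opposite ways; the across-period shift dominates (1.90 vs 1.57).
B > Si: period and group pull opposite ways; the down-group shift dominates (2.04 vs 1.90).
As > B: the two effects oppose for this pair; the across-period effect wins (2.18 vs 2.04).
C > As: period and group pull opposite ways; the down-group shift dominates (2.55 vs 2.18).
For reference (Pauling): Be 1.57, B 2.04, C 2.55, Si 1.90, As 2.18.
So from highest to lowest: C > As > B > Si > Be.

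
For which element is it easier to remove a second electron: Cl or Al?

Al

IE_2 is the cost of taking one more electron from the +1 cation: Cl⁺ still has 6 valence electrons; Al⁺ still has 2 valence electrons.
All are still removing valence electrons, so compare the +1 ions as you would atoms: IE_2 generally rises across a period (higher Z_eff) and falls down a group (larger shell), subject to the usual subshell exceptions.
Valence configurations: Cl⁺ [Ne]3s²3p⁴, Al⁺ [Ne]3s².
The numbers (kJ/mol): Cl 2298, Al 1817.
Overall IE_2 order: Al < Cl.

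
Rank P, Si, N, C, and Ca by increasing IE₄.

Si < P < C < Ca < N

IE_4 is the cost of taking one more electron from the +3 cation: P³⁺ still has 2 valence electrons; Si³⁺ still has 1 valence electron; N³⁺ still has 2 valence electrons; C³⁺ still has 1 valence electron; Ca³⁺ is already 1 electron into the core.
Usually core removal costs more than valence removal, but here the competition is close: a tightly held n=2 valence electron can cost more to remove than an n=3 core electron, so the actual values have to decide it.
Valence configurations: P³⁺ [Ne]3s², Si³⁺ [Ne]3s¹, N³⁺ [He]2s², C³⁺ [He]2s¹.
Approximate IE_4 values (kJ/mol): P 4964, Si 4356, N 7475, C 6223, Ca 6491.
So the fourth ionization energies run Si < P < C < Ca < N.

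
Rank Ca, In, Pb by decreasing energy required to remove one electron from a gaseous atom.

Ca is in period 4, group 2; In is in period 5, group 13; Pb is in period 6, group 14.
First ionization energy rises across a period (greater Z_eff holds electrons more tightly) and falls down a group (valence electrons are farther from the nucleus).
A diagonal step moves right (one effect) and down (the opposite effect) at once.
Ca > In: period and group pull opposite ways; the down-group shift dominates (590 vs 558 kJ/mol).
Pb > Ca: the two effects oppose for this pair; the across-period effect wins (716 vs 590 kJ/mol).
Approximate values (kJ/mol): Ca 590, In 558, Pb 716.
So from highest to lowest: Pb > Ca > In.

Pb > Ca > In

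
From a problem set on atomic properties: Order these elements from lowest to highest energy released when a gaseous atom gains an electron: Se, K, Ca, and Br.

Ca < K < Se < Br

K is in period 4, group 1; Ca is in period 4, group 2; Se is in period 4, group 16; Br is in period 4, group 17.
Adding an electron releases more energy for atoms nearer the top right (short of the noble gases).
All lie in period 4; the across-period trend (electron affinity increases left to right) applies, with the exception below.
Note the exception: K has a higher electron affinity than Ca, contrary to the simple trend — adding an electron to Ca (ns²) has to open a new, higher-energy np subshell, which is unfavourable.
Tabulated electron affinity (kJ/mol): K 48, Ca 2, Se 195, Br 325.
So from lowest to highest: Ca < K < Se < Br.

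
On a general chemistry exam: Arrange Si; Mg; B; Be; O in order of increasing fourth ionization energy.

The fourth ionization energy removes an electron from the +3 ion. For each element: Si³⁺ still has 1 valence electron; Mg³⁺ is already 1 electron into the core; B³⁺ is the bare [He] core; Be³⁺ is already 1 electron into the core; O³⁺ still has 3 valence electrons.
Breaking into a closed-shell core is much more expensive than removing a leftover valence electron — Mg, Be and B have the largest IE_4 here.
Valence configurations: Si³⁺ [Ne]3s¹, O³⁺ [He]2s²2p¹.
The numbers (kJ/mol): Si 4356, Mg 10543, B 25026, Be 21007, O 7469.
So the fourth ionization energies run Si < O < Mg < Be < B.

Si, O, Mg, Be, B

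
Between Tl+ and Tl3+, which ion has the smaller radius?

Tl3+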